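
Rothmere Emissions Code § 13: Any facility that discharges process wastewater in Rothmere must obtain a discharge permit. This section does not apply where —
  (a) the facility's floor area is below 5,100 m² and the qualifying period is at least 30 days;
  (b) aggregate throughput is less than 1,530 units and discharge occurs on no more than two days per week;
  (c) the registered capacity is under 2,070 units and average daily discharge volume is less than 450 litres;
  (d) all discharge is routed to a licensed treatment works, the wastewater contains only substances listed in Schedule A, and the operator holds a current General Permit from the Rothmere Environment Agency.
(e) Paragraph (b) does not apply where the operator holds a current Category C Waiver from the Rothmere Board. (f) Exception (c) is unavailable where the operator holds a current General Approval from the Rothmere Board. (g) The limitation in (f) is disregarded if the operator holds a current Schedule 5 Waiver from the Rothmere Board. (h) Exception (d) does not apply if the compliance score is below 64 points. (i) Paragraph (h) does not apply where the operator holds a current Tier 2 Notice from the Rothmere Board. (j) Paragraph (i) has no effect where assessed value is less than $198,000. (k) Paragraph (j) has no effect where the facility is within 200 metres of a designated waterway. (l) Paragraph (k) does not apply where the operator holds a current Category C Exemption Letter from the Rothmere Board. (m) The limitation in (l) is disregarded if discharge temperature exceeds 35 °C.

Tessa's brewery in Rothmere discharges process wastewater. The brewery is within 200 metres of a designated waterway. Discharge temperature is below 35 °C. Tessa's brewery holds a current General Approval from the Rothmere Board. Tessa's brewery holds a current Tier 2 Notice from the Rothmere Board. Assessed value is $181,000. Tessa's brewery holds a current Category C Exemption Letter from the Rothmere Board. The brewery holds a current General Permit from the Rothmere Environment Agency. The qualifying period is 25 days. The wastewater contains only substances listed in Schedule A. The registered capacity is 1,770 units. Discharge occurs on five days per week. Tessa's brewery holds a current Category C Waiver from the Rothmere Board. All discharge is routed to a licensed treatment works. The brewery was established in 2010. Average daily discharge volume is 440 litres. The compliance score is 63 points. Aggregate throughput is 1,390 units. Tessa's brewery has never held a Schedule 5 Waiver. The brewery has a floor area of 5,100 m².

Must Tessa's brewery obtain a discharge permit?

Yes — Tessa's brewery must obtain a discharge permit.

Exception (a) fails — the facility's floor area is 5,100 m², not below 5,100 m².
Exception (b) requires that discharge occurs on no more than two days per week; but discharge occurs on five days per week, so (b) is unavailable.
Exception (c)'s conditions are all satisfied: the registered capacity is 1,770 units, under the 2,070 units limit; average daily discharge volume is 440 litres, less than the 450 litres limit. However, paragraphs (f)–(g) must be considered: (f) operates against (c): a current General Approval is held. (g), which would lift (f), is inapplicable — the Schedule 5 Waiver is not current. Exception (c) does not apply.
Exception (d) is satisfied on its face — discharge is routed to a licensed treatment works; the wastewater is Schedule-A-only; a current General Permit is held. However, paragraphs (h)–(m) must be considered: (h) operates — the compliance score is 63 points, below the 64 points limit. (i) applies (a current Tier 2 Notice is held), but yields to (j): (j) operates against (i): assessed value is $181,000, less than the $198,000 limit. (k) operates (the brewery is within 200 m of a designated waterway), but is displaced by (l): (l) operates against (k): a current Category C Exemption Letter is held. (m) is inapplicable (discharge temperature is below 35 °C), so (l) stands. Exception (d) does not apply.
No exception applies. The general rule governs.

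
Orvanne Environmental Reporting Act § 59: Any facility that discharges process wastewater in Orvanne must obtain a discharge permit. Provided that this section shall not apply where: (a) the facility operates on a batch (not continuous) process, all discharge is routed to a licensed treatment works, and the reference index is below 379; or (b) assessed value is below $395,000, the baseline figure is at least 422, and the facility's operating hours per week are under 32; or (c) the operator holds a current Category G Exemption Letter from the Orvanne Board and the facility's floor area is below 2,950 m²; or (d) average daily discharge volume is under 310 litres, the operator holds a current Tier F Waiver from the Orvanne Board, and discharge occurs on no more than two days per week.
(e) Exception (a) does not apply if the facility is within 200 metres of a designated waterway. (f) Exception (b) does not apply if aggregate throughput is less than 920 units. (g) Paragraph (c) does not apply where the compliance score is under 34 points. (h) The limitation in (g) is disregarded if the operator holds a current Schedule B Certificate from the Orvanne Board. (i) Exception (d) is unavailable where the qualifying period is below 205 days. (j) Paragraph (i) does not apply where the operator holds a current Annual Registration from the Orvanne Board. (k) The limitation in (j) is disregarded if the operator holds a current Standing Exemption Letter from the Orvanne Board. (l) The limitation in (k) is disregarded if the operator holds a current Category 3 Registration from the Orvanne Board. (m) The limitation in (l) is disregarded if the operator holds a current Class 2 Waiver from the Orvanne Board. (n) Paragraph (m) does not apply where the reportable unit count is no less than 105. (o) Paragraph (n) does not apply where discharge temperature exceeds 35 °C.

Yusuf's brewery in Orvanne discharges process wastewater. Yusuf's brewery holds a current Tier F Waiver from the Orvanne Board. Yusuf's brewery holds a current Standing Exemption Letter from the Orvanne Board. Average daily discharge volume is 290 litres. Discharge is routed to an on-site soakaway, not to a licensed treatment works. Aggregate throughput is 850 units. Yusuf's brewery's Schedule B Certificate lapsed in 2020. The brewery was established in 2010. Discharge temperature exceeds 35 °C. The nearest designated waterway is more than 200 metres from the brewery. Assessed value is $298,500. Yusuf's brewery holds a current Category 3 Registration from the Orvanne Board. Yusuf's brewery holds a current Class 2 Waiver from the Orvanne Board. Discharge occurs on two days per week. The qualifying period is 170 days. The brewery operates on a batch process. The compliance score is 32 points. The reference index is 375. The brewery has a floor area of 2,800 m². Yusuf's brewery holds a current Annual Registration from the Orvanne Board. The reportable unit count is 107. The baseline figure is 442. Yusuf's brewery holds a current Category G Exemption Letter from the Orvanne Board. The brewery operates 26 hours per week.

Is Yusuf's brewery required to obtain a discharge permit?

Exception (a) requires that all discharge is routed to a licensed treatment works; but discharge is not routed to a licensed treatment works, so (a) is unavailable.
Exception (b)'s conditions are all satisfied: assessed value is $298,500, below the $395,000 limit; the baseline figure is 442, meeting the 422 threshold; the facility's operating hours per week are 26, under the 32 limit. Turning to paragraph (f): (f) is triggered — aggregate throughput is 850 units, less than the 920 units limit. (b) is therefore removed.
Exception (c)'s conditions are all satisfied: a current Category G Exemption Letter is held; the facility's floor area is 2,800 m², below the 2,950 m² limit. However, paragraphs (g)–(h) must be considered: (g) operates against (c): the compliance score is 32 points, under the 34 points limit. (h), which would lift (g), is not triggered — there is no Schedule B Certificate in force. Exception (c) does not apply.
All of (d)'s requirements are met (average daily discharge volume is 290 litres, under the 310 litres limit; a current Tier F Waiver is held; discharge occurs on no more than two days per week). However, paragraphs (i)–(o) must be considered: (i) is triggered — the qualifying period is 170 days, below the 205 days limit. (j) would limit (i) — a current Annual Registration is held — but (k) sets (j) aside: (k) operates against (j): a current Standing Exemption Letter is held. (l) is engaged (a current Category 3 Registration is held), but is overridden by (m): (m) operates against (l): a current Class 2 Waiver is held. (n) would limit (m) — the reportable unit count is 107, meeting the 105 threshold — but (o) sets (n) aside: (o) operates against (n): discharge temperature exceeds 35 °C. So (d) is unavailable.
No exception is made out. Yusuf's brewery falls within the general rule.

Yes — Yusuf's brewery must obtain a discharge permit.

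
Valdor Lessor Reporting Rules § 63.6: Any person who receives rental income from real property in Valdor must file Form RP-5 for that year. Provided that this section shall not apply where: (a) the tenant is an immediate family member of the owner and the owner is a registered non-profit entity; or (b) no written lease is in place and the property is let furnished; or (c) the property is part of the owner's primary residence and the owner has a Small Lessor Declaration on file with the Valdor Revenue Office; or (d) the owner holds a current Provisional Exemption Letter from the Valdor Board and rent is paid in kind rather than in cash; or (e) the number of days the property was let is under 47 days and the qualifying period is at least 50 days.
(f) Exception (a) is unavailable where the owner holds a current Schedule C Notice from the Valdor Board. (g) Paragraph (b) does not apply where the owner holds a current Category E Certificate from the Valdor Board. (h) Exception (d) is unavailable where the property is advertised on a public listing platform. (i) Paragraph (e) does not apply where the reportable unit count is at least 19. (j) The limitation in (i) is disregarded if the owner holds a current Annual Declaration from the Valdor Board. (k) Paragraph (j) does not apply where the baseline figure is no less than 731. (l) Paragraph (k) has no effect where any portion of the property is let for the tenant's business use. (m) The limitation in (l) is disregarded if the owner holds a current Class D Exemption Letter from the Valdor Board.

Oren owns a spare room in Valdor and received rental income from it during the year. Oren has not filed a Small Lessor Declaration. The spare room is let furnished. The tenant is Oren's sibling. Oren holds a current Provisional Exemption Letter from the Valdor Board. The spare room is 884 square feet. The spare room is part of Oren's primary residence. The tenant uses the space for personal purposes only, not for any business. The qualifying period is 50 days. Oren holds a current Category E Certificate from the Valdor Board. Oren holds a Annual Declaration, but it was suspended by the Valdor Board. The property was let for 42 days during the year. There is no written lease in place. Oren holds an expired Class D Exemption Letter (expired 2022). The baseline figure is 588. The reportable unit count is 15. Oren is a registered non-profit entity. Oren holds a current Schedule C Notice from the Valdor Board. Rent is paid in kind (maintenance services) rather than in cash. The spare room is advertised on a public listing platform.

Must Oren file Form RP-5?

No — exception (e) applies; Oren is not required to file Form RP-5.

Exception (a)'s conditions are all satisfied: the tenant is an immediate family member; Oren is a registered non-profit. But applying paragraph (f): (f) operates against (a): a current Schedule C Notice is held. Exception (a) does not apply.
All of (b)'s requirements are met (there is no written lease; the property is let furnished). But: (g) is triggered — a current Category E Certificate is held. So (b) is unavailable.
Exception (c) requires that the owner has a Small Lessor Declaration on file with the Valdor Revenue Office; but no Small Lessor Declaration is on file, so (c) is unavailable.
Exception (d) is satisfied on its face — a current Provisional Exemption Letter is held; rent is paid in kind. But applying paragraph (h): (h) operates against (d): the property is publicly advertised. (d) is therefore removed.
Exception (e)'s conditions are all satisfied: the number of days the property was let is 42 days, under the 47 days limit; the qualifying period is 50 days, meeting the 50 days threshold. Applying paragraphs (i)–(m): (i), which would limit (e), does not operate here: the reportable unit count is 15, short of 19. (e) remains available.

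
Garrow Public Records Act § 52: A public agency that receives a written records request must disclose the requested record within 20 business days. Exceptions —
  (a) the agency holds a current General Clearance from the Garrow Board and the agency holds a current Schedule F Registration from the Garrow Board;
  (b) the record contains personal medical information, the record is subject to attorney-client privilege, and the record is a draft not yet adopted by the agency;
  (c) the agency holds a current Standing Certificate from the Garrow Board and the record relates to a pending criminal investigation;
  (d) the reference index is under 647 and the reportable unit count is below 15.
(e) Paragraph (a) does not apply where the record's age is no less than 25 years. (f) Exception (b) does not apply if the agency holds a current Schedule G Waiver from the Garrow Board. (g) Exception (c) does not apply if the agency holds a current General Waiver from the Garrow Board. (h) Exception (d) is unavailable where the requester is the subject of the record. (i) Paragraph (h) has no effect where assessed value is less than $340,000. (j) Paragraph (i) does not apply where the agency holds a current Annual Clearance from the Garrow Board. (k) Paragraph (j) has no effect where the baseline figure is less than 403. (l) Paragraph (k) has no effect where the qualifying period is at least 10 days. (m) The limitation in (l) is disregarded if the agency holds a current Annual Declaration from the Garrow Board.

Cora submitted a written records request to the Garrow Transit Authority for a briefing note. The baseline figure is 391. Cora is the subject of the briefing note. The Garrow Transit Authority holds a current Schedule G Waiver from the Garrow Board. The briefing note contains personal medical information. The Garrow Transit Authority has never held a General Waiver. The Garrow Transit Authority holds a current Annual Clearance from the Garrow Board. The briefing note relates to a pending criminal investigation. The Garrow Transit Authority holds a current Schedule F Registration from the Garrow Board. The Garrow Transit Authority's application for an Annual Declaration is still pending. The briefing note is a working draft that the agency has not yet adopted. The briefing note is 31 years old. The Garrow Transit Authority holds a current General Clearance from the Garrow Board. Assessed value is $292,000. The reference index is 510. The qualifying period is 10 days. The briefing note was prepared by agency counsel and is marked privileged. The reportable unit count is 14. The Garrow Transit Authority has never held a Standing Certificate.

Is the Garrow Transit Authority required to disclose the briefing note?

Yes — the Garrow Transit Authority must disclose the briefing note.

Exception (a): a current General Clearance is held; a current Schedule F Registration is held — every condition holds. However, paragraph (e) must be considered: (e) operates against (a): the record's age is 31 years, meeting the 25 years threshold. Exception (a) does not apply.
Exception (b)'s conditions are all satisfied: the briefing note contains personal medical information; the briefing note is privileged; the briefing note is an unadopted draft. But applying paragraph (f): (f) operates — a current Schedule G Waiver is held. (b) is therefore removed.
Exception (c) does not apply: no current Standing Certificate is held.
All of (d)'s requirements are met (the reference index is 510, under the 647 limit; the reportable unit count is 14, below the 15 limit). But: (h) operates against (d): Cora is the subject of the briefing note. (i) is triggered (assessed value is $292,000, less than the $340,000 limit), but is itself disapplied by (j): (j) operates against (i): a current Annual Clearance is held. (k) would limit (j) — the baseline figure is 391, less than the 403 limit — but (l) sets (k) aside: (l) operates — the qualifying period is 10 days, meeting the 10 days threshold. (m), which would lift (l), does not operate here — there is no Annual Declaration in force. So (d) is unavailable.
No exception applies. The general rule governs.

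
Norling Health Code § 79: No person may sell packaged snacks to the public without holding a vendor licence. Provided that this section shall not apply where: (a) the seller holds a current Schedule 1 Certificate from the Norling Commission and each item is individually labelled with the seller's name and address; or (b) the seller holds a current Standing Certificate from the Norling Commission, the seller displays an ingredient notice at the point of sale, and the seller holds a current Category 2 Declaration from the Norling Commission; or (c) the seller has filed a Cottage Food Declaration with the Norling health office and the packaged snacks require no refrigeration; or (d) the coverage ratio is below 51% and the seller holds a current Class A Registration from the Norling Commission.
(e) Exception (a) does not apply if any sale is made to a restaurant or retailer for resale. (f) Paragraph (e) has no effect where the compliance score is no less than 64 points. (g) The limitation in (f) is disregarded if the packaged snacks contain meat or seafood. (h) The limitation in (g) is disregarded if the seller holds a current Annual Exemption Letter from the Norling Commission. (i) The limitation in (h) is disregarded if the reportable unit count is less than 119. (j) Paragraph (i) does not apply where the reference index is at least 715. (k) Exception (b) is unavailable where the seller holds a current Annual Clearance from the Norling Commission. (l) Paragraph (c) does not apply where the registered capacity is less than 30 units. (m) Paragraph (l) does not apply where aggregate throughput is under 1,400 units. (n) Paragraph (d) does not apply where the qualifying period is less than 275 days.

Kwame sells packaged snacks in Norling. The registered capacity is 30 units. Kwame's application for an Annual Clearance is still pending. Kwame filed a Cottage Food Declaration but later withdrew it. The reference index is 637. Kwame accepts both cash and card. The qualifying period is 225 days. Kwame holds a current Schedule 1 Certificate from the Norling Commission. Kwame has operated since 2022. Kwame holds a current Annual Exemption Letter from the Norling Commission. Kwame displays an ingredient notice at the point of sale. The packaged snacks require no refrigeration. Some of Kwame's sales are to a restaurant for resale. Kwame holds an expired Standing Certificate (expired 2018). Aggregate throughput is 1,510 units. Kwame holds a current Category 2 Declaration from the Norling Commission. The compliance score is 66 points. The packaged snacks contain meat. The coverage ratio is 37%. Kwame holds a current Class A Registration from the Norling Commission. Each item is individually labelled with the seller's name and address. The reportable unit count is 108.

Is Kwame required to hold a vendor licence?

Exception (a): a current Schedule 1 Certificate is held; items are individually labelled — every condition holds. But applying paragraphs (e)–(j): (e) applies — some sales are to a restaurant for resale. (f) is triggered (the compliance score is 66 points, meeting the 64 points threshold), but is displaced by (g): (g) applies — the packaged snacks contain meat. (h) would limit (g) — a current Annual Exemption Letter is held — but (i) sets (h) aside: (i) operates against (h): the reportable unit count is 108, less than the 119 limit. (j) does not operate here (the reference index is 637, short of 715), so (i) stands. (a) is therefore removed.
Exception (b) does not apply: the Standing Certificate is not current.
Exception (c) fails — the Cottage Food Declaration was withdrawn.
All of (d)'s requirements are met (the coverage ratio is 37%, below the 51% limit; a current Class A Registration is held). Turning to paragraph (n): (n) operates against (d): the qualifying period is 225 days, less than the 275 days limit. Exception (d) does not apply.
No exception applies. The general rule governs.

Yes — Kwame must hold a vendor licence.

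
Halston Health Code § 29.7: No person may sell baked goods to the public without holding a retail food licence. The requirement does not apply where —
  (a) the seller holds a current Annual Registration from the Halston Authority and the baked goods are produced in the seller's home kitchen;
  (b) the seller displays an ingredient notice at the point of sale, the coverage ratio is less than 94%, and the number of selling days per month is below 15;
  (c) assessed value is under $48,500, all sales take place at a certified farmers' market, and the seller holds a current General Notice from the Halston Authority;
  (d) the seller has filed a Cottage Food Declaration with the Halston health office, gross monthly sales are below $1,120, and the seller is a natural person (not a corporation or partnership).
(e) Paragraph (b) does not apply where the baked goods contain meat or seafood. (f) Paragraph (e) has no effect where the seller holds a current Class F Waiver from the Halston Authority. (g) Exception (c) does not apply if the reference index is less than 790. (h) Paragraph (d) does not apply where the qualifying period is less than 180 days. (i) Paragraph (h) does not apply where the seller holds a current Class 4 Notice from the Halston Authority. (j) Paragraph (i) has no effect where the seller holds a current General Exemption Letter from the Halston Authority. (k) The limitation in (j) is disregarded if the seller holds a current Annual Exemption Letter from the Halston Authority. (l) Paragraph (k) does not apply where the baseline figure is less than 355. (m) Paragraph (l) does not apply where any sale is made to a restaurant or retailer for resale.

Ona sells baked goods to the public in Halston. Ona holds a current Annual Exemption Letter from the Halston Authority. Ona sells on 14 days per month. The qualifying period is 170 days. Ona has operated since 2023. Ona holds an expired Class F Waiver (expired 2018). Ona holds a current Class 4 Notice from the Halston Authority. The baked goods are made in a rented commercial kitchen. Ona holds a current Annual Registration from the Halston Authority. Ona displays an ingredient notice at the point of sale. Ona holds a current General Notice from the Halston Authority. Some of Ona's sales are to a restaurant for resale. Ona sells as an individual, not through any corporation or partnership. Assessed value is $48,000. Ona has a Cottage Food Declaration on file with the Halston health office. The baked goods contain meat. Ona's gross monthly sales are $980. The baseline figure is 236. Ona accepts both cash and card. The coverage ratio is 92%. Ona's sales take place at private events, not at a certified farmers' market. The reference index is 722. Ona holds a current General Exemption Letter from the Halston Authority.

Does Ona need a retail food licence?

Exception (a) fails — the baked goods are made in a commercial kitchen, not a home kitchen.
Exception (b): an ingredient notice is displayed; the coverage ratio is 92%, less than the 94% limit; the number of selling days per month is 14, below the 15 limit — every condition holds. But: (e) operates against (b): the baked goods contain meat. (f), which would lift (e), does not operate here — there is no Class F Waiver in force. (b) is therefore removed.
Exception (c) requires that all sales take place at a certified farmers' market; but sales are at private events, not a certified farmers' market, so (c) is unavailable.
All of (d)'s requirements are met (a Cottage Food Declaration is on file; gross monthly sales are $980, below the $1,120 limit; the seller is a natural person). Applying paragraphs (h)–(m): (h) is engaged (the qualifying period is 170 days, less than the 180 days limit), but is displaced by (i): (i) applies — a current Class 4 Notice is held. (j) would limit (i) — a current General Exemption Letter is held — but (k) sets (j) aside: (k) is engaged — a current Annual Exemption Letter is held. (l) operates (the baseline figure is 236, less than the 355 limit), but is overridden by (m): (m) operates against (l): some sales are to a restaurant for resale. So (d) applies.

No — exception (d) applies; Ona is not required to hold a retail food licence.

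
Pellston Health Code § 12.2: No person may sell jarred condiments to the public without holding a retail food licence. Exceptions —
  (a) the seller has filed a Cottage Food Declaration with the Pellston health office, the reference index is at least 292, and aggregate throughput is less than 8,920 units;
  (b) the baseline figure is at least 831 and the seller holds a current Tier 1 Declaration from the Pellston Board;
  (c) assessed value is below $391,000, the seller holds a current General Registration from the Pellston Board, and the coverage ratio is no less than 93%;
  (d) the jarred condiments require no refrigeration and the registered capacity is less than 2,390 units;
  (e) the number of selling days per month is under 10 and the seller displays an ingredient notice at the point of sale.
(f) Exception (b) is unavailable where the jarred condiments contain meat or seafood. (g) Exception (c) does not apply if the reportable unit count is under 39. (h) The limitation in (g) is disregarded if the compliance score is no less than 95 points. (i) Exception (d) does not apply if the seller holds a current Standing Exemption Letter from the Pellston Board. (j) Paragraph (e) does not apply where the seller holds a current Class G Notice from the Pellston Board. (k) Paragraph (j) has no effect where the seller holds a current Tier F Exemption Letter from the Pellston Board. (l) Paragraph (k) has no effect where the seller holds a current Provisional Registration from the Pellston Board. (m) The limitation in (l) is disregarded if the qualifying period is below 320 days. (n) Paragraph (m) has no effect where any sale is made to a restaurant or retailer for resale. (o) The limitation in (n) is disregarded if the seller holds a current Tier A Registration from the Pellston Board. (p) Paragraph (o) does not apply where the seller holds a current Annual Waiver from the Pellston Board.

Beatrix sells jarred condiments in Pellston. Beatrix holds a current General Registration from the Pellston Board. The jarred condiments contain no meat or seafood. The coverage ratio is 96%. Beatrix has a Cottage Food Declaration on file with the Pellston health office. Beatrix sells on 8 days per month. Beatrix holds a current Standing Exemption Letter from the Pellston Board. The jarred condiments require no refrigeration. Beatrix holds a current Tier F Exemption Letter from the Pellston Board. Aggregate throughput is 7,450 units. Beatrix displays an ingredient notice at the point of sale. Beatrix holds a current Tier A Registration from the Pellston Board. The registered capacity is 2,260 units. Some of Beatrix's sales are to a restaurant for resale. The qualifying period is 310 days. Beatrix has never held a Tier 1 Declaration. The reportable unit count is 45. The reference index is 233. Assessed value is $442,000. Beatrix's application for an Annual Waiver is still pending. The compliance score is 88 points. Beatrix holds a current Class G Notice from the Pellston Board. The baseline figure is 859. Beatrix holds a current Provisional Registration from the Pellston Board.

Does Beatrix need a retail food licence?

Exception (a) requires that the reference index is at least 292; but the reference index is 233, short of 292, so (a) is unavailable.
Exception (b) fails — the Tier 1 Declaration is not current.
Exception (c) requires that assessed value is below $391,000; but assessed value is $442,000, not below $391,000, so (c) is unavailable.
Exception (d) is satisfied on its face — the jarred condiments are shelf-stable; the registered capacity is 2,260 units, less than the 2,390 units limit. But applying paragraph (i): (i) is engaged — a current Standing Exemption Letter is held. (d) is therefore removed.
Exception (e) is satisfied on its face — the number of selling days per month is 8, under the 10 limit; an ingredient notice is displayed. Considering the limiting provisions: (j) would limit (e) — a current Class G Notice is held — but (k) sets (j) aside: (k) is engaged — a current Tier F Exemption Letter is held. (l) operates (a current Provisional Registration is held), but is displaced by (m): (m) operates — the qualifying period is 310 days, below the 320 days limit. (n) is triggered (some sales are to a restaurant for resale), but yields to (o): (o) operates against (n): a current Tier A Registration is held. (p) is not engaged (there is no Annual Waiver in force), so (o) stands. (e) remains available.

No — exception (e) applies; Beatrix is not required to hold a retail food licence.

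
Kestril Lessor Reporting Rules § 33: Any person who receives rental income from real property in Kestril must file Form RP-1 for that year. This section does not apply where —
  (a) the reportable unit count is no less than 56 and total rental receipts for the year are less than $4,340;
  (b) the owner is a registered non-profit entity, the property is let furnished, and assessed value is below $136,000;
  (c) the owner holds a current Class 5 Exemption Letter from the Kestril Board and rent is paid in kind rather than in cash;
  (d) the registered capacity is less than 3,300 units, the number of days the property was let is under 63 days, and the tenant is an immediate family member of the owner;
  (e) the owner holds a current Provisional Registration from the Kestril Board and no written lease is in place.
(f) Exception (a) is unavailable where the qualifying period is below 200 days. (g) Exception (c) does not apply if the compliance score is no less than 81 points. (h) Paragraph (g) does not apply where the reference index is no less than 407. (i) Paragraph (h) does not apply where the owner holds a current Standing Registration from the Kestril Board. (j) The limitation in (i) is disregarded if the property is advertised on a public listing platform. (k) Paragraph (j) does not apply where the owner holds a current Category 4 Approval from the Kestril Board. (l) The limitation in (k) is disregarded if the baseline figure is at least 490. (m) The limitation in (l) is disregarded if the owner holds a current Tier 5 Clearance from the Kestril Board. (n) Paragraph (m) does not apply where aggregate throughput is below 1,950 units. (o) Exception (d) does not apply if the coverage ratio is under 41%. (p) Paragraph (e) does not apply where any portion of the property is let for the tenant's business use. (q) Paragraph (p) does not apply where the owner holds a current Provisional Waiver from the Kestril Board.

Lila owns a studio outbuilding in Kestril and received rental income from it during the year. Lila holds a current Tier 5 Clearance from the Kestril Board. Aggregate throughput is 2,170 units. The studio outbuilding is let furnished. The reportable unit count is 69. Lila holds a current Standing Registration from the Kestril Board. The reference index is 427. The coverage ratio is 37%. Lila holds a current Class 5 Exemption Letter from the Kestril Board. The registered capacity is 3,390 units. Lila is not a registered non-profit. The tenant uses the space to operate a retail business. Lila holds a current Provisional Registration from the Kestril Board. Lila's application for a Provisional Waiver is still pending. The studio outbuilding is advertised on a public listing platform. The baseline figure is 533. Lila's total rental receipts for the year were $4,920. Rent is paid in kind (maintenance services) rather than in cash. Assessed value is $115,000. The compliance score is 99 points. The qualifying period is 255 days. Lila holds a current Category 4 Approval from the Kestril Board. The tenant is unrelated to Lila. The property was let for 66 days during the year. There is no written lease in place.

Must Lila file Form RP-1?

Yes — Lila must file Form RP-1.

Exception (a) requires that total rental receipts for the year are less than $4,340; but total rental receipts for the year are $4,920, not less than $4,340, so (a) is unavailable.
Exception (b) fails — Lila is not a registered non-profit.
All of (c)'s requirements are met (a current Class 5 Exemption Letter is held; rent is paid in kind). Turning to paragraphs (g)–(n): (g) operates against (c): the compliance score is 99 points, meeting the 81 points threshold. (h) would limit (g) — the reference index is 427, meeting the 407 threshold — but (i) sets (h) aside: (i) operates against (h): a current Standing Registration is held. (j) applies (the property is publicly advertised), but is displaced by (k): (k) operates — a current Category 4 Approval is held. (l) is triggered (the baseline figure is 533, meeting the 490 threshold), but is overridden by (m): (m) operates against (l): a current Tier 5 Clearance is held. (n), which would lift (m), is not triggered — aggregate throughput is 2,170 units, not below 1,950 units. Exception (c) does not apply.
Exception (d) requires that the registered capacity is less than 3,300 units; but the registered capacity is 3,390 units, not less than 3,300 units, so (d) is unavailable.
All of (e)'s requirements are met (a current Provisional Registration is held; there is no written lease). But applying paragraphs (p)–(q): (p) is triggered — the space is let for business use. (q), which would lift (p), does not operate here — no current Provisional Waiver is held. So (e) is unavailable.
Every exception is unavailable, so the rule governs.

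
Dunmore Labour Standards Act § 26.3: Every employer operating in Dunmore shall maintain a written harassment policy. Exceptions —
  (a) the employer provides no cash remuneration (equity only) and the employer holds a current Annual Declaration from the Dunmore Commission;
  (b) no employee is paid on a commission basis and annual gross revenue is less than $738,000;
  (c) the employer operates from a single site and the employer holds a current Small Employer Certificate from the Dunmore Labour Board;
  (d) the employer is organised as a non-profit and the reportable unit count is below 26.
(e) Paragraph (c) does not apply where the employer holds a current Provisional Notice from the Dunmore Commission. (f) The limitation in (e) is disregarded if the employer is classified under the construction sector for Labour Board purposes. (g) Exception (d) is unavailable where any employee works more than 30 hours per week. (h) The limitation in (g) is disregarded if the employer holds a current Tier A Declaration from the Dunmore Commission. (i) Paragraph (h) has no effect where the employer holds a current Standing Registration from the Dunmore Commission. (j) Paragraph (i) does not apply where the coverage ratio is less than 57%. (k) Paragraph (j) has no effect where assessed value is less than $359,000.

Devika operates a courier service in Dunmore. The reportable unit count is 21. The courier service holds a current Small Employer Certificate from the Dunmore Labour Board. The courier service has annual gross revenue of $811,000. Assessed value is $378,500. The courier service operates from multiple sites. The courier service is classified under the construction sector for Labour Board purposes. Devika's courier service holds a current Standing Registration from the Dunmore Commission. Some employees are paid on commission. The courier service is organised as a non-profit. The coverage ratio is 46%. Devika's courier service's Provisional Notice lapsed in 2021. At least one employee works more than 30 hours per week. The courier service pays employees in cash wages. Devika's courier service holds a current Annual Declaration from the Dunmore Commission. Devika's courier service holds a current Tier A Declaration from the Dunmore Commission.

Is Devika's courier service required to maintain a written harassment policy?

Exception (a) requires that the employer provides no cash remuneration (equity only); but employees are paid cash wages, so (a) is unavailable.
Exception (b) fails — some employees are paid on commission.
Exception (c) fails — the employer operates from multiple sites.
Exception (d) is satisfied on its face — the employer is a non-profit; the reportable unit count is 21, below the 26 limit. Under paragraphs (g)–(k): (g) would limit (d) — at least one employee exceeds 30 hours/week — but (h) sets (g) aside: (h) operates against (g): a current Tier A Declaration is held. (i) applies (a current Standing Registration is held), but yields to (j): (j) operates against (i): the coverage ratio is 46%, less than the 57% limit. (k), which would lift (j), is not triggered — assessed value is $378,500, not less than $359,000. So (d) applies.

No — exception (d) applies; Devika's courier service is not required to maintain a written harassment policy.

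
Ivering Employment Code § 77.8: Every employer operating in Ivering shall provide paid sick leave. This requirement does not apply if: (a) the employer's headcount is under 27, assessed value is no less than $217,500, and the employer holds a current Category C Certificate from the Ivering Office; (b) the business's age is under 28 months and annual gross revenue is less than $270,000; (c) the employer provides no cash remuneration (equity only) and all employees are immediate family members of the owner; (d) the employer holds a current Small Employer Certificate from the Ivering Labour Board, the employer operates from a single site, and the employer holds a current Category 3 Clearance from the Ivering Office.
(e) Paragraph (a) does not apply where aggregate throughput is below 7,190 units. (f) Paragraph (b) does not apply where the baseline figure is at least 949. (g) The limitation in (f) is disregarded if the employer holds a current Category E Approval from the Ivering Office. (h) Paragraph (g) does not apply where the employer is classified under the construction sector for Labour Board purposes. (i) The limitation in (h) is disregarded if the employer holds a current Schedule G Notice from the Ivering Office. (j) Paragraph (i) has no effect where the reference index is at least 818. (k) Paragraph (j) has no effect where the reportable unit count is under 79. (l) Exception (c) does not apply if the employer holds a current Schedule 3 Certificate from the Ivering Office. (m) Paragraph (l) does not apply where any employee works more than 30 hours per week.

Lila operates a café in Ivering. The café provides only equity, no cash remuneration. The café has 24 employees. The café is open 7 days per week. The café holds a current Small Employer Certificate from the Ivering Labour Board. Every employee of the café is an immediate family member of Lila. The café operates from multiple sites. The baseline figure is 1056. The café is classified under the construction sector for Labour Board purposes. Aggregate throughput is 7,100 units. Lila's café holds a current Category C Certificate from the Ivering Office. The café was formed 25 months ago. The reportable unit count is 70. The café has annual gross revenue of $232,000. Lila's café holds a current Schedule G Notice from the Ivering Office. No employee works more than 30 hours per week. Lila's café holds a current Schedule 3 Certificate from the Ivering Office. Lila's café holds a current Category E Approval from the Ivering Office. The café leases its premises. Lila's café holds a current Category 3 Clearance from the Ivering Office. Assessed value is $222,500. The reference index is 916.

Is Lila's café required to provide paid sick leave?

No — exception (b) applies; Lila's café is not required to provide paid sick leave.

Exception (a): the employer's headcount is 24, under the 27 limit; assessed value is $222,500, meeting the $217,500 threshold; a current Category C Certificate is held — every condition holds. However, paragraph (e) must be considered: (e) operates against (a): aggregate throughput is 7,100 units, below the 7,190 units limit. Exception (a) does not apply.
All of (b)'s requirements are met (the business's age is 25 months, under the 28 months limit; annual gross revenue is $232,000, less than the $270,000 limit). Considering the limiting provisions: (f) is engaged (the baseline figure is 1,056, meeting the 949 threshold), but is set aside by (g): (g) operates against (f): a current Category E Approval is held. (h) would limit (g) — the café is classified under the construction sector — but (i) sets (h) aside: (i) is engaged — a current Schedule G Notice is held. (j) would limit (i) — the reference index is 916, meeting the 818 threshold — but (k) sets (j) aside: (k) operates against (j): the reportable unit count is 70, under the 79 limit. (b) remains available.
All of (c)'s requirements are met (remuneration is equity-only; every employee is an immediate family member). Turning to paragraphs (l)–(m): (l) operates against (c): a current Schedule 3 Certificate is held. (m), which would lift (l), is not triggered — no employee exceeds 30 hours/week. So (c) is unavailable.
Exception (d) fails — the employer operates from multiple sites.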